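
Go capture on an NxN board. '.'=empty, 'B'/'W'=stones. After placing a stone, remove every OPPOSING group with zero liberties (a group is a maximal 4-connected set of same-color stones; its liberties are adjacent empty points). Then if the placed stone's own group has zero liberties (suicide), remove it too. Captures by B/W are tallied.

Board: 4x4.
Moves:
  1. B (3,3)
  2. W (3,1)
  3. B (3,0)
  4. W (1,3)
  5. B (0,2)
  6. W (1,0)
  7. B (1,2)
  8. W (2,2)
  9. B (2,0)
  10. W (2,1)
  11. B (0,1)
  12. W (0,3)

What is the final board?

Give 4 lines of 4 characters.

Move 1: B@(3,3) -> caps B=0 W=0
Move 2: W@(3,1) -> caps B=0 W=0
Move 3: B@(3,0) -> caps B=0 W=0
Move 4: W@(1,3) -> caps B=0 W=0
Move 5: B@(0,2) -> caps B=0 W=0
Move 6: W@(1,0) -> caps B=0 W=0
Move 7: B@(1,2) -> caps B=0 W=0
Move 8: W@(2,2) -> caps B=0 W=0
Move 9: B@(2,0) -> caps B=0 W=0
Move 10: W@(2,1) -> caps B=0 W=2
Move 11: B@(0,1) -> caps B=0 W=2
Move 12: W@(0,3) -> caps B=0 W=2

Answer: .BBW
W.BW
.WW.
.W.B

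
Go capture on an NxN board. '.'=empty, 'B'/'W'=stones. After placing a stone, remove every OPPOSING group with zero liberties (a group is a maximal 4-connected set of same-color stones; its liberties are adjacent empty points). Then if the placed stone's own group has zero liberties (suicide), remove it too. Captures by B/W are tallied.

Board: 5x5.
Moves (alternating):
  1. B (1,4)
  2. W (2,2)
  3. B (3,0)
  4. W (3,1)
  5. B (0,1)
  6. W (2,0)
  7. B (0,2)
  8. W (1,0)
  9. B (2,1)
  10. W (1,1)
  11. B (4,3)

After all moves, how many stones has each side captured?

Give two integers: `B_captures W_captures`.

Move 1: B@(1,4) -> caps B=0 W=0
Move 2: W@(2,2) -> caps B=0 W=0
Move 3: B@(3,0) -> caps B=0 W=0
Move 4: W@(3,1) -> caps B=0 W=0
Move 5: B@(0,1) -> caps B=0 W=0
Move 6: W@(2,0) -> caps B=0 W=0
Move 7: B@(0,2) -> caps B=0 W=0
Move 8: W@(1,0) -> caps B=0 W=0
Move 9: B@(2,1) -> caps B=0 W=0
Move 10: W@(1,1) -> caps B=0 W=1
Move 11: B@(4,3) -> caps B=0 W=1

Answer: 0 1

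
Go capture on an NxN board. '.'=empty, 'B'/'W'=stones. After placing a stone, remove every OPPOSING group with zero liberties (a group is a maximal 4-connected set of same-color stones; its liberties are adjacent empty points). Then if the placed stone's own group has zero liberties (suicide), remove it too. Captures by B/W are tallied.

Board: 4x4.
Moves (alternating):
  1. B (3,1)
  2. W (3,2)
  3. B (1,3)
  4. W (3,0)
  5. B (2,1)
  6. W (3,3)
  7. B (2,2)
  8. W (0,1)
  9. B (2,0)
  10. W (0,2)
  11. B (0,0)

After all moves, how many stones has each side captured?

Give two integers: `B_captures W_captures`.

Move 1: B@(3,1) -> caps B=0 W=0
Move 2: W@(3,2) -> caps B=0 W=0
Move 3: B@(1,3) -> caps B=0 W=0
Move 4: W@(3,0) -> caps B=0 W=0
Move 5: B@(2,1) -> caps B=0 W=0
Move 6: W@(3,3) -> caps B=0 W=0
Move 7: B@(2,2) -> caps B=0 W=0
Move 8: W@(0,1) -> caps B=0 W=0
Move 9: B@(2,0) -> caps B=1 W=0
Move 10: W@(0,2) -> caps B=1 W=0
Move 11: B@(0,0) -> caps B=1 W=0

Answer: 1 0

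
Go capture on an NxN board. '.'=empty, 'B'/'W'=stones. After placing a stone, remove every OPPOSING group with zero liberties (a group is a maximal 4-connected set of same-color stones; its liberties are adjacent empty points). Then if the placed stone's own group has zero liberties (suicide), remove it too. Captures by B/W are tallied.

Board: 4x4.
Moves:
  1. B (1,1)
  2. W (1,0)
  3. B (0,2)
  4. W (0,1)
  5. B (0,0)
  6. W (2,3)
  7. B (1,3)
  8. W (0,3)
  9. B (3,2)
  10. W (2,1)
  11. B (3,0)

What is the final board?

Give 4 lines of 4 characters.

Answer: B.B.
WB.B
.W.W
B.B.

Derivation:
Move 1: B@(1,1) -> caps B=0 W=0
Move 2: W@(1,0) -> caps B=0 W=0
Move 3: B@(0,2) -> caps B=0 W=0
Move 4: W@(0,1) -> caps B=0 W=0
Move 5: B@(0,0) -> caps B=1 W=0
Move 6: W@(2,3) -> caps B=1 W=0
Move 7: B@(1,3) -> caps B=1 W=0
Move 8: W@(0,3) -> caps B=1 W=0
Move 9: B@(3,2) -> caps B=1 W=0
Move 10: W@(2,1) -> caps B=1 W=0
Move 11: B@(3,0) -> caps B=1 W=0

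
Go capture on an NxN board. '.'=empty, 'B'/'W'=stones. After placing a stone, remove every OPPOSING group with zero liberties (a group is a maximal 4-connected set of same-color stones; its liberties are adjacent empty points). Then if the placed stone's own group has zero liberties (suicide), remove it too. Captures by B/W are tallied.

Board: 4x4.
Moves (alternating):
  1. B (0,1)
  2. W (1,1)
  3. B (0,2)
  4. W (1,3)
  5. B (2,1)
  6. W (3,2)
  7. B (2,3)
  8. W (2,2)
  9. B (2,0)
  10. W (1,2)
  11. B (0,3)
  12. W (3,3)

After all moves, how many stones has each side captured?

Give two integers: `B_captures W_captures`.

Move 1: B@(0,1) -> caps B=0 W=0
Move 2: W@(1,1) -> caps B=0 W=0
Move 3: B@(0,2) -> caps B=0 W=0
Move 4: W@(1,3) -> caps B=0 W=0
Move 5: B@(2,1) -> caps B=0 W=0
Move 6: W@(3,2) -> caps B=0 W=0
Move 7: B@(2,3) -> caps B=0 W=0
Move 8: W@(2,2) -> caps B=0 W=0
Move 9: B@(2,0) -> caps B=0 W=0
Move 10: W@(1,2) -> caps B=0 W=0
Move 11: B@(0,3) -> caps B=0 W=0
Move 12: W@(3,3) -> caps B=0 W=1

Answer: 0 1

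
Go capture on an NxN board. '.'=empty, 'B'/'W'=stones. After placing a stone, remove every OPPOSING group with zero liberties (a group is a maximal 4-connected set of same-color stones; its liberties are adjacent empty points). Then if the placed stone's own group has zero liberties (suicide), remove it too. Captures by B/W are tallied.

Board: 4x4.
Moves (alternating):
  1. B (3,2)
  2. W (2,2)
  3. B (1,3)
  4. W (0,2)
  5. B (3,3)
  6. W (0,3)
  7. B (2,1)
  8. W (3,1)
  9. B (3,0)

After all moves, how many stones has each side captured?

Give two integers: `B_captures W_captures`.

Move 1: B@(3,2) -> caps B=0 W=0
Move 2: W@(2,2) -> caps B=0 W=0
Move 3: B@(1,3) -> caps B=0 W=0
Move 4: W@(0,2) -> caps B=0 W=0
Move 5: B@(3,3) -> caps B=0 W=0
Move 6: W@(0,3) -> caps B=0 W=0
Move 7: B@(2,1) -> caps B=0 W=0
Move 8: W@(3,1) -> caps B=0 W=0
Move 9: B@(3,0) -> caps B=1 W=0

Answer: 1 0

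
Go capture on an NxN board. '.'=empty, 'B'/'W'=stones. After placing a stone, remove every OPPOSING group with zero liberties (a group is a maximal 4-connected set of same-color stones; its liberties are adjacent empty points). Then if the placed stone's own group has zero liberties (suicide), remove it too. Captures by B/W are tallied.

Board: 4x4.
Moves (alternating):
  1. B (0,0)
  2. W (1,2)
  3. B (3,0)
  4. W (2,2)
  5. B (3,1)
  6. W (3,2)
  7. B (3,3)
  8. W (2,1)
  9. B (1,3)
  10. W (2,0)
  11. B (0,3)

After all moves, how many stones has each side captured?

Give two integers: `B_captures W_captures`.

Move 1: B@(0,0) -> caps B=0 W=0
Move 2: W@(1,2) -> caps B=0 W=0
Move 3: B@(3,0) -> caps B=0 W=0
Move 4: W@(2,2) -> caps B=0 W=0
Move 5: B@(3,1) -> caps B=0 W=0
Move 6: W@(3,2) -> caps B=0 W=0
Move 7: B@(3,3) -> caps B=0 W=0
Move 8: W@(2,1) -> caps B=0 W=0
Move 9: B@(1,3) -> caps B=0 W=0
Move 10: W@(2,0) -> caps B=0 W=2
Move 11: B@(0,3) -> caps B=0 W=2

Answer: 0 2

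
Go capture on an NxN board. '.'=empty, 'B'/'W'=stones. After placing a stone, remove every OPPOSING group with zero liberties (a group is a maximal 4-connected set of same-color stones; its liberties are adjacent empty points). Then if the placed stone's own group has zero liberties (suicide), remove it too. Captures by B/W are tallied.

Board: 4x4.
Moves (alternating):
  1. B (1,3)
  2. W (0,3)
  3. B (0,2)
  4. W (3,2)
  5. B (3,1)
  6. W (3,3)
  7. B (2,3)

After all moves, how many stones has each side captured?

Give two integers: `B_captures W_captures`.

Answer: 1 0

Derivation:
Move 1: B@(1,3) -> caps B=0 W=0
Move 2: W@(0,3) -> caps B=0 W=0
Move 3: B@(0,2) -> caps B=1 W=0
Move 4: W@(3,2) -> caps B=1 W=0
Move 5: B@(3,1) -> caps B=1 W=0
Move 6: W@(3,3) -> caps B=1 W=0
Move 7: B@(2,3) -> caps B=1 W=0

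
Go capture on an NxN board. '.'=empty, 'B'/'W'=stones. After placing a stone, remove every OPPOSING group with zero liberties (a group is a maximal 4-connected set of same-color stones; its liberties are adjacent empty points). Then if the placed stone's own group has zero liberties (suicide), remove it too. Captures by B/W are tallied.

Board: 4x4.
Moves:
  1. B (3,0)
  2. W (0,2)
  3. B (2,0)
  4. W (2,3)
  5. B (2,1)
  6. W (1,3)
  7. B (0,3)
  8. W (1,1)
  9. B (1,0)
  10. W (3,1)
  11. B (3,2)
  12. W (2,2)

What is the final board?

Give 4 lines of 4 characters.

Answer: ..W.
BW.W
BBWW
B.B.

Derivation:
Move 1: B@(3,0) -> caps B=0 W=0
Move 2: W@(0,2) -> caps B=0 W=0
Move 3: B@(2,0) -> caps B=0 W=0
Move 4: W@(2,3) -> caps B=0 W=0
Move 5: B@(2,1) -> caps B=0 W=0
Move 6: W@(1,3) -> caps B=0 W=0
Move 7: B@(0,3) -> caps B=0 W=0
Move 8: W@(1,1) -> caps B=0 W=0
Move 9: B@(1,0) -> caps B=0 W=0
Move 10: W@(3,1) -> caps B=0 W=0
Move 11: B@(3,2) -> caps B=1 W=0
Move 12: W@(2,2) -> caps B=1 W=0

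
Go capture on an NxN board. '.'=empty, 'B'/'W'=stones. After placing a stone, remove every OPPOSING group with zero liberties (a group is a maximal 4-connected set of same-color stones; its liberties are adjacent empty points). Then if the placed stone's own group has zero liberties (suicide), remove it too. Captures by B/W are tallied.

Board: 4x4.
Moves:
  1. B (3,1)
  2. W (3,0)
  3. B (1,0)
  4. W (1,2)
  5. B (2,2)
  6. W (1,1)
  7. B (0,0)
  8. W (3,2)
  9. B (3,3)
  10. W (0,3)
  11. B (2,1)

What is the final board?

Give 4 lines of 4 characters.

Move 1: B@(3,1) -> caps B=0 W=0
Move 2: W@(3,0) -> caps B=0 W=0
Move 3: B@(1,0) -> caps B=0 W=0
Move 4: W@(1,2) -> caps B=0 W=0
Move 5: B@(2,2) -> caps B=0 W=0
Move 6: W@(1,1) -> caps B=0 W=0
Move 7: B@(0,0) -> caps B=0 W=0
Move 8: W@(3,2) -> caps B=0 W=0
Move 9: B@(3,3) -> caps B=1 W=0
Move 10: W@(0,3) -> caps B=1 W=0
Move 11: B@(2,1) -> caps B=1 W=0

Answer: B..W
BWW.
.BB.
WB.B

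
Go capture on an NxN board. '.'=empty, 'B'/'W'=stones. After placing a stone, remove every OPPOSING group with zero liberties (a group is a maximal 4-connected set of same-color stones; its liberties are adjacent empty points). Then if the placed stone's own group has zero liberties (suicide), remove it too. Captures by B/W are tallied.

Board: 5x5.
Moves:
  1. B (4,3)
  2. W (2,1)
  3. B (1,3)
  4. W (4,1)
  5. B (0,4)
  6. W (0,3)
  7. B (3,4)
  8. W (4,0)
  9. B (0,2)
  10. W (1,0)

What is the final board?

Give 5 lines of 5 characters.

Move 1: B@(4,3) -> caps B=0 W=0
Move 2: W@(2,1) -> caps B=0 W=0
Move 3: B@(1,3) -> caps B=0 W=0
Move 4: W@(4,1) -> caps B=0 W=0
Move 5: B@(0,4) -> caps B=0 W=0
Move 6: W@(0,3) -> caps B=0 W=0
Move 7: B@(3,4) -> caps B=0 W=0
Move 8: W@(4,0) -> caps B=0 W=0
Move 9: B@(0,2) -> caps B=1 W=0
Move 10: W@(1,0) -> caps B=1 W=0

Answer: ..B.B
W..B.
.W...
....B
WW.B.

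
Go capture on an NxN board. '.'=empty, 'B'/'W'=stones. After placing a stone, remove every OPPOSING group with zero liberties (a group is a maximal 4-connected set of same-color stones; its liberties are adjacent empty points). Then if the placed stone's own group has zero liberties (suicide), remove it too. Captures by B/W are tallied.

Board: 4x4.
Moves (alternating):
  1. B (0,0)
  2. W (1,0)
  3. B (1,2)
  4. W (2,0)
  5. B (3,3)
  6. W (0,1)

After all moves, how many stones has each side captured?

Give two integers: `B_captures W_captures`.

Move 1: B@(0,0) -> caps B=0 W=0
Move 2: W@(1,0) -> caps B=0 W=0
Move 3: B@(1,2) -> caps B=0 W=0
Move 4: W@(2,0) -> caps B=0 W=0
Move 5: B@(3,3) -> caps B=0 W=0
Move 6: W@(0,1) -> caps B=0 W=1

Answer: 0 1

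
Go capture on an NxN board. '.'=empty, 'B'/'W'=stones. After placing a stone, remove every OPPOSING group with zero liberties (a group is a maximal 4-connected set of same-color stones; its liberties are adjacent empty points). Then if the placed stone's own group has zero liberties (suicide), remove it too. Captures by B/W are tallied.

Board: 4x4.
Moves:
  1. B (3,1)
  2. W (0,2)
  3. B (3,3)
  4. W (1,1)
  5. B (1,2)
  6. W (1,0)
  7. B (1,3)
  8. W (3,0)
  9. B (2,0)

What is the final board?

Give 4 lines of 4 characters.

Answer: ..W.
WWBB
B...
.B.B

Derivation:
Move 1: B@(3,1) -> caps B=0 W=0
Move 2: W@(0,2) -> caps B=0 W=0
Move 3: B@(3,3) -> caps B=0 W=0
Move 4: W@(1,1) -> caps B=0 W=0
Move 5: B@(1,2) -> caps B=0 W=0
Move 6: W@(1,0) -> caps B=0 W=0
Move 7: B@(1,3) -> caps B=0 W=0
Move 8: W@(3,0) -> caps B=0 W=0
Move 9: B@(2,0) -> caps B=1 W=0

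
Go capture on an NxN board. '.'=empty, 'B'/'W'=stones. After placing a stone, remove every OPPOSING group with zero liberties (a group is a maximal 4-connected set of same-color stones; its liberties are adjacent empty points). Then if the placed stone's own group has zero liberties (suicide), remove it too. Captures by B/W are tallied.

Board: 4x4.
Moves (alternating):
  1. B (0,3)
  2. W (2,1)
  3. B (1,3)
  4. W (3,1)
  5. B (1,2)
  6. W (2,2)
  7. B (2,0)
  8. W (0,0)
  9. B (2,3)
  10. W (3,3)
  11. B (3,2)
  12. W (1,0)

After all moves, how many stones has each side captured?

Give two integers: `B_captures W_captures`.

Answer: 1 0

Derivation:
Move 1: B@(0,3) -> caps B=0 W=0
Move 2: W@(2,1) -> caps B=0 W=0
Move 3: B@(1,3) -> caps B=0 W=0
Move 4: W@(3,1) -> caps B=0 W=0
Move 5: B@(1,2) -> caps B=0 W=0
Move 6: W@(2,2) -> caps B=0 W=0
Move 7: B@(2,0) -> caps B=0 W=0
Move 8: W@(0,0) -> caps B=0 W=0
Move 9: B@(2,3) -> caps B=0 W=0
Move 10: W@(3,3) -> caps B=0 W=0
Move 11: B@(3,2) -> caps B=1 W=0
Move 12: W@(1,0) -> caps B=1 W=0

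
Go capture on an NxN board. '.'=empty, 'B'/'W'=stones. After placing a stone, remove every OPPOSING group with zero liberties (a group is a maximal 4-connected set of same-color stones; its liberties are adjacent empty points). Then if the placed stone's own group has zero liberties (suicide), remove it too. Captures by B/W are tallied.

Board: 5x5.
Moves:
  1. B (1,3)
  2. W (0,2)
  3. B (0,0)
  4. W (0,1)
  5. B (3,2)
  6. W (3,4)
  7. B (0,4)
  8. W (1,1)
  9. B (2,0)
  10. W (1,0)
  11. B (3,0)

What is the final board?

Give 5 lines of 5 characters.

Answer: .WW.B
WW.B.
B....
B.B.W
.....

Derivation:
Move 1: B@(1,3) -> caps B=0 W=0
Move 2: W@(0,2) -> caps B=0 W=0
Move 3: B@(0,0) -> caps B=0 W=0
Move 4: W@(0,1) -> caps B=0 W=0
Move 5: B@(3,2) -> caps B=0 W=0
Move 6: W@(3,4) -> caps B=0 W=0
Move 7: B@(0,4) -> caps B=0 W=0
Move 8: W@(1,1) -> caps B=0 W=0
Move 9: B@(2,0) -> caps B=0 W=0
Move 10: W@(1,0) -> caps B=0 W=1
Move 11: B@(3,0) -> caps B=0 W=1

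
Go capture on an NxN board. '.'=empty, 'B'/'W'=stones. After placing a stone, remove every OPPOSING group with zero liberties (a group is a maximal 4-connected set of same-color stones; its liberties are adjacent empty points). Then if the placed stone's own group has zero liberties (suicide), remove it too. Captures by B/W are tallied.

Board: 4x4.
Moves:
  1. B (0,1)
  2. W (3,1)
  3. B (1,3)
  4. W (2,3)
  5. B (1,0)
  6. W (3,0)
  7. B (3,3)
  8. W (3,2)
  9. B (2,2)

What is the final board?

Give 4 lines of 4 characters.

Answer: .B..
B..B
..BW
WWW.

Derivation:
Move 1: B@(0,1) -> caps B=0 W=0
Move 2: W@(3,1) -> caps B=0 W=0
Move 3: B@(1,3) -> caps B=0 W=0
Move 4: W@(2,3) -> caps B=0 W=0
Move 5: B@(1,0) -> caps B=0 W=0
Move 6: W@(3,0) -> caps B=0 W=0
Move 7: B@(3,3) -> caps B=0 W=0
Move 8: W@(3,2) -> caps B=0 W=1
Move 9: B@(2,2) -> caps B=0 W=1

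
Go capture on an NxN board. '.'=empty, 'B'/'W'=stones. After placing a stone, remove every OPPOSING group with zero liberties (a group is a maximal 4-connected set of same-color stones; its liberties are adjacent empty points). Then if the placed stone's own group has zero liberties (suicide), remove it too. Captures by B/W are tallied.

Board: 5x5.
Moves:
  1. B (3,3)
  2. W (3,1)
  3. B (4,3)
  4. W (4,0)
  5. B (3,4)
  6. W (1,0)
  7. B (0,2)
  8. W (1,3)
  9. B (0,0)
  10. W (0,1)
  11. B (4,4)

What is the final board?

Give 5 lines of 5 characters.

Answer: .WB..
W..W.
.....
.W.BB
W..BB

Derivation:
Move 1: B@(3,3) -> caps B=0 W=0
Move 2: W@(3,1) -> caps B=0 W=0
Move 3: B@(4,3) -> caps B=0 W=0
Move 4: W@(4,0) -> caps B=0 W=0
Move 5: B@(3,4) -> caps B=0 W=0
Move 6: W@(1,0) -> caps B=0 W=0
Move 7: B@(0,2) -> caps B=0 W=0
Move 8: W@(1,3) -> caps B=0 W=0
Move 9: B@(0,0) -> caps B=0 W=0
Move 10: W@(0,1) -> caps B=0 W=1
Move 11: B@(4,4) -> caps B=0 W=1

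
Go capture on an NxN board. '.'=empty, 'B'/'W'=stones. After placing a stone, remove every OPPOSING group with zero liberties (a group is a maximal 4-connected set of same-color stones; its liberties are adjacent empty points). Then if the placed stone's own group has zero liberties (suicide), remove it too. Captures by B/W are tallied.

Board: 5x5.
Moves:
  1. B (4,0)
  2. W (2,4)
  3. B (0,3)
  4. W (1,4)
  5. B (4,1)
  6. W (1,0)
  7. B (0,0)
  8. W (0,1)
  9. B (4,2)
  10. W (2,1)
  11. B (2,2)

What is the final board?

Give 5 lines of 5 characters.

Move 1: B@(4,0) -> caps B=0 W=0
Move 2: W@(2,4) -> caps B=0 W=0
Move 3: B@(0,3) -> caps B=0 W=0
Move 4: W@(1,4) -> caps B=0 W=0
Move 5: B@(4,1) -> caps B=0 W=0
Move 6: W@(1,0) -> caps B=0 W=0
Move 7: B@(0,0) -> caps B=0 W=0
Move 8: W@(0,1) -> caps B=0 W=1
Move 9: B@(4,2) -> caps B=0 W=1
Move 10: W@(2,1) -> caps B=0 W=1
Move 11: B@(2,2) -> caps B=0 W=1

Answer: .W.B.
W...W
.WB.W
.....
BBB..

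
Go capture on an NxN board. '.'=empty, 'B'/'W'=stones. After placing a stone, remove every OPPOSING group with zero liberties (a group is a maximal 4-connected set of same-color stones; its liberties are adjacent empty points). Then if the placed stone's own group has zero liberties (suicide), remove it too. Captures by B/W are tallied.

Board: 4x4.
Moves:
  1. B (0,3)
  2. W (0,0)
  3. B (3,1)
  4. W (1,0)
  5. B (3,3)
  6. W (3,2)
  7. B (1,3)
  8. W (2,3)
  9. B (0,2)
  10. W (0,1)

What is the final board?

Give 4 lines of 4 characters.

Answer: WWBB
W..B
...W
.BW.

Derivation:
Move 1: B@(0,3) -> caps B=0 W=0
Move 2: W@(0,0) -> caps B=0 W=0
Move 3: B@(3,1) -> caps B=0 W=0
Move 4: W@(1,0) -> caps B=0 W=0
Move 5: B@(3,3) -> caps B=0 W=0
Move 6: W@(3,2) -> caps B=0 W=0
Move 7: B@(1,3) -> caps B=0 W=0
Move 8: W@(2,3) -> caps B=0 W=1
Move 9: B@(0,2) -> caps B=0 W=1
Move 10: W@(0,1) -> caps B=0 W=1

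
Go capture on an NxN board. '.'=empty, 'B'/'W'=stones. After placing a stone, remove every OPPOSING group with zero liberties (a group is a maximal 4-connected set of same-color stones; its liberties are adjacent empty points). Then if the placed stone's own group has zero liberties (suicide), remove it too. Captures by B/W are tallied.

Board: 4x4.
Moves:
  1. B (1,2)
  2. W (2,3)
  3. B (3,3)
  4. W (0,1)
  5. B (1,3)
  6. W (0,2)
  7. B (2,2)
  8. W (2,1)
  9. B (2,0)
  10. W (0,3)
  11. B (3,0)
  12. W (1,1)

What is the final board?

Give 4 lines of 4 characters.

Move 1: B@(1,2) -> caps B=0 W=0
Move 2: W@(2,3) -> caps B=0 W=0
Move 3: B@(3,3) -> caps B=0 W=0
Move 4: W@(0,1) -> caps B=0 W=0
Move 5: B@(1,3) -> caps B=0 W=0
Move 6: W@(0,2) -> caps B=0 W=0
Move 7: B@(2,2) -> caps B=1 W=0
Move 8: W@(2,1) -> caps B=1 W=0
Move 9: B@(2,0) -> caps B=1 W=0
Move 10: W@(0,3) -> caps B=1 W=0
Move 11: B@(3,0) -> caps B=1 W=0
Move 12: W@(1,1) -> caps B=1 W=0

Answer: .WWW
.WBB
BWB.
B..B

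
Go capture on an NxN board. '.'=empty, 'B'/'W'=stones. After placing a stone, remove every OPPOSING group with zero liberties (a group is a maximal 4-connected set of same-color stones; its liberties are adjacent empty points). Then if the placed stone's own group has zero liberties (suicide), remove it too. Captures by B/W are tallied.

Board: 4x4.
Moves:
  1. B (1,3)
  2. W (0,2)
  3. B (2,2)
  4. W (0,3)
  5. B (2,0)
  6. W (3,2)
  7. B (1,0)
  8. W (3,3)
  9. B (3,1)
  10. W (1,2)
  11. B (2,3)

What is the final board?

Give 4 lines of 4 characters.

Move 1: B@(1,3) -> caps B=0 W=0
Move 2: W@(0,2) -> caps B=0 W=0
Move 3: B@(2,2) -> caps B=0 W=0
Move 4: W@(0,3) -> caps B=0 W=0
Move 5: B@(2,0) -> caps B=0 W=0
Move 6: W@(3,2) -> caps B=0 W=0
Move 7: B@(1,0) -> caps B=0 W=0
Move 8: W@(3,3) -> caps B=0 W=0
Move 9: B@(3,1) -> caps B=0 W=0
Move 10: W@(1,2) -> caps B=0 W=0
Move 11: B@(2,3) -> caps B=2 W=0

Answer: ..WW
B.WB
B.BB
.B..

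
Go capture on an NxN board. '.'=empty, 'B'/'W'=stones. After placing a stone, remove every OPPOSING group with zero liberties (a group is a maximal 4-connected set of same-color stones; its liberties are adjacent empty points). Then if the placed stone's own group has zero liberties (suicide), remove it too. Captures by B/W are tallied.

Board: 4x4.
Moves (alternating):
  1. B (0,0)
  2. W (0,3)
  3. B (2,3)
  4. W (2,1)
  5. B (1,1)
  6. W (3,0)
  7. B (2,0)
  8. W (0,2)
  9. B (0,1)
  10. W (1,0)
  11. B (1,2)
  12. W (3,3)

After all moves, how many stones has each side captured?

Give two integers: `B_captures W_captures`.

Move 1: B@(0,0) -> caps B=0 W=0
Move 2: W@(0,3) -> caps B=0 W=0
Move 3: B@(2,3) -> caps B=0 W=0
Move 4: W@(2,1) -> caps B=0 W=0
Move 5: B@(1,1) -> caps B=0 W=0
Move 6: W@(3,0) -> caps B=0 W=0
Move 7: B@(2,0) -> caps B=0 W=0
Move 8: W@(0,2) -> caps B=0 W=0
Move 9: B@(0,1) -> caps B=0 W=0
Move 10: W@(1,0) -> caps B=0 W=1
Move 11: B@(1,2) -> caps B=0 W=1
Move 12: W@(3,3) -> caps B=0 W=1

Answer: 0 1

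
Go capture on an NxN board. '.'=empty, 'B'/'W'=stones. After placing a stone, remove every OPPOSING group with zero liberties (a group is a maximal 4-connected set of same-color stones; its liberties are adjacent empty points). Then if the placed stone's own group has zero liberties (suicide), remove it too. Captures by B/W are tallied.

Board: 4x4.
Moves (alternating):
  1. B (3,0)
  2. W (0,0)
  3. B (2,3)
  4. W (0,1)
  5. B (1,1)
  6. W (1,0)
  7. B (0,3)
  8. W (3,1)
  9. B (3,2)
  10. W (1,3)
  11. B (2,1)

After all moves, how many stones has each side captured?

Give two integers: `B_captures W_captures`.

Answer: 1 0

Derivation:
Move 1: B@(3,0) -> caps B=0 W=0
Move 2: W@(0,0) -> caps B=0 W=0
Move 3: B@(2,3) -> caps B=0 W=0
Move 4: W@(0,1) -> caps B=0 W=0
Move 5: B@(1,1) -> caps B=0 W=0
Move 6: W@(1,0) -> caps B=0 W=0
Move 7: B@(0,3) -> caps B=0 W=0
Move 8: W@(3,1) -> caps B=0 W=0
Move 9: B@(3,2) -> caps B=0 W=0
Move 10: W@(1,3) -> caps B=0 W=0
Move 11: B@(2,1) -> caps B=1 W=0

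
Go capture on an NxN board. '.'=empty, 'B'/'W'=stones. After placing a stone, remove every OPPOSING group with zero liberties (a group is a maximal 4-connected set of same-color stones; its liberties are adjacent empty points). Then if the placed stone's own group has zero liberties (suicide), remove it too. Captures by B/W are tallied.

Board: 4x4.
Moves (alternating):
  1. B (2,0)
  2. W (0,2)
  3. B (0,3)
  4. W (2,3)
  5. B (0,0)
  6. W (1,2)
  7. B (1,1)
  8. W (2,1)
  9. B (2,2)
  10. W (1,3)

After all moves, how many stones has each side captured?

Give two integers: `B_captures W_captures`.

Answer: 0 1

Derivation:
Move 1: B@(2,0) -> caps B=0 W=0
Move 2: W@(0,2) -> caps B=0 W=0
Move 3: B@(0,3) -> caps B=0 W=0
Move 4: W@(2,3) -> caps B=0 W=0
Move 5: B@(0,0) -> caps B=0 W=0
Move 6: W@(1,2) -> caps B=0 W=0
Move 7: B@(1,1) -> caps B=0 W=0
Move 8: W@(2,1) -> caps B=0 W=0
Move 9: B@(2,2) -> caps B=0 W=0
Move 10: W@(1,3) -> caps B=0 W=1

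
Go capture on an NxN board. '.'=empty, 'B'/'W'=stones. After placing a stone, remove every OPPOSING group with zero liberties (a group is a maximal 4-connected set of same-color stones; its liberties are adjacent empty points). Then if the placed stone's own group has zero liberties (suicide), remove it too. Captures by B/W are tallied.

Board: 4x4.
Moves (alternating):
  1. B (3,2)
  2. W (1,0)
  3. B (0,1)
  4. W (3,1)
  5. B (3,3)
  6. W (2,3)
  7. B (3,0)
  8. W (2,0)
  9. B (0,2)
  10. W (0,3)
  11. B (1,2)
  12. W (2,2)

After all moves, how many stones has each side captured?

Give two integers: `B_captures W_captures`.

Move 1: B@(3,2) -> caps B=0 W=0
Move 2: W@(1,0) -> caps B=0 W=0
Move 3: B@(0,1) -> caps B=0 W=0
Move 4: W@(3,1) -> caps B=0 W=0
Move 5: B@(3,3) -> caps B=0 W=0
Move 6: W@(2,3) -> caps B=0 W=0
Move 7: B@(3,0) -> caps B=0 W=0
Move 8: W@(2,0) -> caps B=0 W=1
Move 9: B@(0,2) -> caps B=0 W=1
Move 10: W@(0,3) -> caps B=0 W=1
Move 11: B@(1,2) -> caps B=0 W=1
Move 12: W@(2,2) -> caps B=0 W=3

Answer: 0 3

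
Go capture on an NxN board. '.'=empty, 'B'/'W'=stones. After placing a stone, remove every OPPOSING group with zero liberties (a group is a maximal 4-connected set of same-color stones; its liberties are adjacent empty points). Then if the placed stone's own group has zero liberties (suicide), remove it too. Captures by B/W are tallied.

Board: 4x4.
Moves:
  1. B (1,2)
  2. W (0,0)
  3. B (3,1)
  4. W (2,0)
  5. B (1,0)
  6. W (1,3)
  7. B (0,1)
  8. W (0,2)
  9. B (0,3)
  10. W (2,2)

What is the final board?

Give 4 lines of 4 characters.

Answer: .B.B
B.BW
W.W.
.B..

Derivation:
Move 1: B@(1,2) -> caps B=0 W=0
Move 2: W@(0,0) -> caps B=0 W=0
Move 3: B@(3,1) -> caps B=0 W=0
Move 4: W@(2,0) -> caps B=0 W=0
Move 5: B@(1,0) -> caps B=0 W=0
Move 6: W@(1,3) -> caps B=0 W=0
Move 7: B@(0,1) -> caps B=1 W=0
Move 8: W@(0,2) -> caps B=1 W=0
Move 9: B@(0,3) -> caps B=2 W=0
Move 10: W@(2,2) -> caps B=2 W=0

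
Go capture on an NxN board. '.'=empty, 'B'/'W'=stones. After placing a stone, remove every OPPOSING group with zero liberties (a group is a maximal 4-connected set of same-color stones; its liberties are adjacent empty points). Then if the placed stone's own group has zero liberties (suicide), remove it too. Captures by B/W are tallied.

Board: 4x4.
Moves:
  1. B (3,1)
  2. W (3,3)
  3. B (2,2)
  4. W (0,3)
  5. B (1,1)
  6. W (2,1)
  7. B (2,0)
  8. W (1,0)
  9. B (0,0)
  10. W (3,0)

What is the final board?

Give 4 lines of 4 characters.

Answer: B..W
.B..
B.B.
.B.W

Derivation:
Move 1: B@(3,1) -> caps B=0 W=0
Move 2: W@(3,3) -> caps B=0 W=0
Move 3: B@(2,2) -> caps B=0 W=0
Move 4: W@(0,3) -> caps B=0 W=0
Move 5: B@(1,1) -> caps B=0 W=0
Move 6: W@(2,1) -> caps B=0 W=0
Move 7: B@(2,0) -> caps B=1 W=0
Move 8: W@(1,0) -> caps B=1 W=0
Move 9: B@(0,0) -> caps B=2 W=0
Move 10: W@(3,0) -> caps B=2 W=0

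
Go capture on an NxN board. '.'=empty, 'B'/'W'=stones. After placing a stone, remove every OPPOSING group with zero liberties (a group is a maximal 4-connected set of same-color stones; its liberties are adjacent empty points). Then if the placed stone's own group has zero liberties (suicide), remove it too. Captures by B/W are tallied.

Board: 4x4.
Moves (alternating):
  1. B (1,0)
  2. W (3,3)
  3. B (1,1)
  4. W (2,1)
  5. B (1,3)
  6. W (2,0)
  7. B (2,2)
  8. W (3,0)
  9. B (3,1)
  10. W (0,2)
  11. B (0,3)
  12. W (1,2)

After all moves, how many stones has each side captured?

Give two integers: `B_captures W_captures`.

Answer: 3 0

Derivation:
Move 1: B@(1,0) -> caps B=0 W=0
Move 2: W@(3,3) -> caps B=0 W=0
Move 3: B@(1,1) -> caps B=0 W=0
Move 4: W@(2,1) -> caps B=0 W=0
Move 5: B@(1,3) -> caps B=0 W=0
Move 6: W@(2,0) -> caps B=0 W=0
Move 7: B@(2,2) -> caps B=0 W=0
Move 8: W@(3,0) -> caps B=0 W=0
Move 9: B@(3,1) -> caps B=3 W=0
Move 10: W@(0,2) -> caps B=3 W=0
Move 11: B@(0,3) -> caps B=3 W=0
Move 12: W@(1,2) -> caps B=3 W=0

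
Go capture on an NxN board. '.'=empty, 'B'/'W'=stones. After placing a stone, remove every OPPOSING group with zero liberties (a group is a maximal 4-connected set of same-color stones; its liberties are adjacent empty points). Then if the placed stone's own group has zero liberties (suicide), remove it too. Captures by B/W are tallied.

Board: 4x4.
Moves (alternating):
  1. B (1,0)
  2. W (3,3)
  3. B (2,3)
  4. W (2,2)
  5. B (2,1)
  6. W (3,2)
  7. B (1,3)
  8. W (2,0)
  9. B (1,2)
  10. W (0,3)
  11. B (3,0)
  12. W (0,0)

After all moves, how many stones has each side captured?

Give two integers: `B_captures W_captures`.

Move 1: B@(1,0) -> caps B=0 W=0
Move 2: W@(3,3) -> caps B=0 W=0
Move 3: B@(2,3) -> caps B=0 W=0
Move 4: W@(2,2) -> caps B=0 W=0
Move 5: B@(2,1) -> caps B=0 W=0
Move 6: W@(3,2) -> caps B=0 W=0
Move 7: B@(1,3) -> caps B=0 W=0
Move 8: W@(2,0) -> caps B=0 W=0
Move 9: B@(1,2) -> caps B=0 W=0
Move 10: W@(0,3) -> caps B=0 W=0
Move 11: B@(3,0) -> caps B=1 W=0
Move 12: W@(0,0) -> caps B=1 W=0

Answer: 1 0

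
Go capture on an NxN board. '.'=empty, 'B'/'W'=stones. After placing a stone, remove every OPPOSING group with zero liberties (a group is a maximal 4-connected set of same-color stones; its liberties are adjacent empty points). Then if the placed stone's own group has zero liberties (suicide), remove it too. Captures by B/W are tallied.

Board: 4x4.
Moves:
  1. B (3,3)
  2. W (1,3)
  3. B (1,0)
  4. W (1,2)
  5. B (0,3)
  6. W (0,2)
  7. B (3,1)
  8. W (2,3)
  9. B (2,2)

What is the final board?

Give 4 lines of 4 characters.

Move 1: B@(3,3) -> caps B=0 W=0
Move 2: W@(1,3) -> caps B=0 W=0
Move 3: B@(1,0) -> caps B=0 W=0
Move 4: W@(1,2) -> caps B=0 W=0
Move 5: B@(0,3) -> caps B=0 W=0
Move 6: W@(0,2) -> caps B=0 W=1
Move 7: B@(3,1) -> caps B=0 W=1
Move 8: W@(2,3) -> caps B=0 W=1
Move 9: B@(2,2) -> caps B=0 W=1

Answer: ..W.
B.WW
..BW
.B.B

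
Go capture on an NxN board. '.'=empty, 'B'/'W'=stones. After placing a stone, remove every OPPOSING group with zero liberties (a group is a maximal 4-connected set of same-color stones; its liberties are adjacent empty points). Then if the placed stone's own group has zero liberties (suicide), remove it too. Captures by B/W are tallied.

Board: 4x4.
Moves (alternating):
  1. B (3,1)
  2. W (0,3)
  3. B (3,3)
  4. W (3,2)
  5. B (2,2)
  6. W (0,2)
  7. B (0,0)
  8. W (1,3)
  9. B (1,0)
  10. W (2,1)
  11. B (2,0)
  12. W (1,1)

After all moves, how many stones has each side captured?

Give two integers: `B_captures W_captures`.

Move 1: B@(3,1) -> caps B=0 W=0
Move 2: W@(0,3) -> caps B=0 W=0
Move 3: B@(3,3) -> caps B=0 W=0
Move 4: W@(3,2) -> caps B=0 W=0
Move 5: B@(2,2) -> caps B=1 W=0
Move 6: W@(0,2) -> caps B=1 W=0
Move 7: B@(0,0) -> caps B=1 W=0
Move 8: W@(1,3) -> caps B=1 W=0
Move 9: B@(1,0) -> caps B=1 W=0
Move 10: W@(2,1) -> caps B=1 W=0
Move 11: B@(2,0) -> caps B=1 W=0
Move 12: W@(1,1) -> caps B=1 W=0

Answer: 1 0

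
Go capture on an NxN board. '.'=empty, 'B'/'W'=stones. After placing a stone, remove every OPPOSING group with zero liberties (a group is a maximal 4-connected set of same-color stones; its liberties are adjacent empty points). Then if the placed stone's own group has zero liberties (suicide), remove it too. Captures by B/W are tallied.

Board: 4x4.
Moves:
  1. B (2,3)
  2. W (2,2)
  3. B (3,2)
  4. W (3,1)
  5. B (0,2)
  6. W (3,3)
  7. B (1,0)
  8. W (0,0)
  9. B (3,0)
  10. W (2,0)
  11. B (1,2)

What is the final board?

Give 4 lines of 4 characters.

Move 1: B@(2,3) -> caps B=0 W=0
Move 2: W@(2,2) -> caps B=0 W=0
Move 3: B@(3,2) -> caps B=0 W=0
Move 4: W@(3,1) -> caps B=0 W=0
Move 5: B@(0,2) -> caps B=0 W=0
Move 6: W@(3,3) -> caps B=0 W=1
Move 7: B@(1,0) -> caps B=0 W=1
Move 8: W@(0,0) -> caps B=0 W=1
Move 9: B@(3,0) -> caps B=0 W=1
Move 10: W@(2,0) -> caps B=0 W=2
Move 11: B@(1,2) -> caps B=0 W=2

Answer: W.B.
B.B.
W.WB
.W.W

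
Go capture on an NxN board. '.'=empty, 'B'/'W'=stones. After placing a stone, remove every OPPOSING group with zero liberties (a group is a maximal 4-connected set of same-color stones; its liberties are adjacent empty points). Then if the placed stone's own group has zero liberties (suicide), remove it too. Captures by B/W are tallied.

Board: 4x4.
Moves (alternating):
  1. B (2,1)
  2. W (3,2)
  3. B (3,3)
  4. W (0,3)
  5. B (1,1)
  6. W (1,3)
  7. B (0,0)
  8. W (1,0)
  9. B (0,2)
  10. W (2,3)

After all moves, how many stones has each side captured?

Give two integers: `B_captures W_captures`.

Answer: 0 1

Derivation:
Move 1: B@(2,1) -> caps B=0 W=0
Move 2: W@(3,2) -> caps B=0 W=0
Move 3: B@(3,3) -> caps B=0 W=0
Move 4: W@(0,3) -> caps B=0 W=0
Move 5: B@(1,1) -> caps B=0 W=0
Move 6: W@(1,3) -> caps B=0 W=0
Move 7: B@(0,0) -> caps B=0 W=0
Move 8: W@(1,0) -> caps B=0 W=0
Move 9: B@(0,2) -> caps B=0 W=0
Move 10: W@(2,3) -> caps B=0 W=1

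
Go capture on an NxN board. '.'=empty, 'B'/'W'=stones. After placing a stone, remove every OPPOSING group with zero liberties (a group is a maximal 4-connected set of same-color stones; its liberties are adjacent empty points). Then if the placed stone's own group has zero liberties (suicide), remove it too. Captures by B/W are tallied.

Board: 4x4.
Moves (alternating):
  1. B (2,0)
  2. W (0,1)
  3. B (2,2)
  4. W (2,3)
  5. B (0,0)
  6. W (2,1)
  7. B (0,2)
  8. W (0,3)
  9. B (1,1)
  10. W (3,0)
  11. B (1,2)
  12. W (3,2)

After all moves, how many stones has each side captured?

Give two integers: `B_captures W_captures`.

Move 1: B@(2,0) -> caps B=0 W=0
Move 2: W@(0,1) -> caps B=0 W=0
Move 3: B@(2,2) -> caps B=0 W=0
Move 4: W@(2,3) -> caps B=0 W=0
Move 5: B@(0,0) -> caps B=0 W=0
Move 6: W@(2,1) -> caps B=0 W=0
Move 7: B@(0,2) -> caps B=0 W=0
Move 8: W@(0,3) -> caps B=0 W=0
Move 9: B@(1,1) -> caps B=1 W=0
Move 10: W@(3,0) -> caps B=1 W=0
Move 11: B@(1,2) -> caps B=1 W=0
Move 12: W@(3,2) -> caps B=1 W=0

Answer: 1 0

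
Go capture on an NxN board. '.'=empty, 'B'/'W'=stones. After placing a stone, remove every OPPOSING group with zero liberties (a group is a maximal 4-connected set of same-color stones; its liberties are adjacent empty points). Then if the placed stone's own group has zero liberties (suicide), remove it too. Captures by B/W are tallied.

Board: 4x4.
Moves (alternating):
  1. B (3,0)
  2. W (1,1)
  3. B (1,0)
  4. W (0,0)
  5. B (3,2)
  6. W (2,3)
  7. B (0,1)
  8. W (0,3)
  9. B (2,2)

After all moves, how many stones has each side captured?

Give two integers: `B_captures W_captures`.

Answer: 1 0

Derivation:
Move 1: B@(3,0) -> caps B=0 W=0
Move 2: W@(1,1) -> caps B=0 W=0
Move 3: B@(1,0) -> caps B=0 W=0
Move 4: W@(0,0) -> caps B=0 W=0
Move 5: B@(3,2) -> caps B=0 W=0
Move 6: W@(2,3) -> caps B=0 W=0
Move 7: B@(0,1) -> caps B=1 W=0
Move 8: W@(0,3) -> caps B=1 W=0
Move 9: B@(2,2) -> caps B=1 W=0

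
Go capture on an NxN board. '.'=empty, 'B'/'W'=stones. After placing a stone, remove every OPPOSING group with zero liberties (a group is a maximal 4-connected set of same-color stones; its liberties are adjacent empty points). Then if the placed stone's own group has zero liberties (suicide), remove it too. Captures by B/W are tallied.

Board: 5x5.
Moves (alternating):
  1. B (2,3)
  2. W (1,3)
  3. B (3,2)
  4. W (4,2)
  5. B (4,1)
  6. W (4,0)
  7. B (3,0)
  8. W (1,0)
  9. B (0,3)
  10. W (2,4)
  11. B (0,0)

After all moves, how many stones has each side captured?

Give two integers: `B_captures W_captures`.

Move 1: B@(2,3) -> caps B=0 W=0
Move 2: W@(1,3) -> caps B=0 W=0
Move 3: B@(3,2) -> caps B=0 W=0
Move 4: W@(4,2) -> caps B=0 W=0
Move 5: B@(4,1) -> caps B=0 W=0
Move 6: W@(4,0) -> caps B=0 W=0
Move 7: B@(3,0) -> caps B=1 W=0
Move 8: W@(1,0) -> caps B=1 W=0
Move 9: B@(0,3) -> caps B=1 W=0
Move 10: W@(2,4) -> caps B=1 W=0
Move 11: B@(0,0) -> caps B=1 W=0

Answer: 1 0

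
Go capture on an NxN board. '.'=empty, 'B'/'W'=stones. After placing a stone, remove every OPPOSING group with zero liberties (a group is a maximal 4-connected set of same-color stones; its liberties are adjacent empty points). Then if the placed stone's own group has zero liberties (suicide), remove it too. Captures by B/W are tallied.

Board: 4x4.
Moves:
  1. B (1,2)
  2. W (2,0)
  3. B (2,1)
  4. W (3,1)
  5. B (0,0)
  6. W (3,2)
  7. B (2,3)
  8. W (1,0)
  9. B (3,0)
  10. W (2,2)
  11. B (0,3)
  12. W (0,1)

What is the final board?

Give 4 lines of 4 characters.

Move 1: B@(1,2) -> caps B=0 W=0
Move 2: W@(2,0) -> caps B=0 W=0
Move 3: B@(2,1) -> caps B=0 W=0
Move 4: W@(3,1) -> caps B=0 W=0
Move 5: B@(0,0) -> caps B=0 W=0
Move 6: W@(3,2) -> caps B=0 W=0
Move 7: B@(2,3) -> caps B=0 W=0
Move 8: W@(1,0) -> caps B=0 W=0
Move 9: B@(3,0) -> caps B=0 W=0
Move 10: W@(2,2) -> caps B=0 W=0
Move 11: B@(0,3) -> caps B=0 W=0
Move 12: W@(0,1) -> caps B=0 W=1

Answer: .W.B
W.B.
WBWB
.WW.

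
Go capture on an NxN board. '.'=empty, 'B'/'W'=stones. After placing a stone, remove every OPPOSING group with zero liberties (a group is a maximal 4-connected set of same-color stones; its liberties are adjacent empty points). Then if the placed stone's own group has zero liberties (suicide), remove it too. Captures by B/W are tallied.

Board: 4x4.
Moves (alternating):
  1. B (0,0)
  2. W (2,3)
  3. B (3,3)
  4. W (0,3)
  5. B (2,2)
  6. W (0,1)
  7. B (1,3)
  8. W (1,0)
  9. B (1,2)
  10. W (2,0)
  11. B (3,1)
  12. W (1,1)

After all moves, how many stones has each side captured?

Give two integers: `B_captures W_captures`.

Move 1: B@(0,0) -> caps B=0 W=0
Move 2: W@(2,3) -> caps B=0 W=0
Move 3: B@(3,3) -> caps B=0 W=0
Move 4: W@(0,3) -> caps B=0 W=0
Move 5: B@(2,2) -> caps B=0 W=0
Move 6: W@(0,1) -> caps B=0 W=0
Move 7: B@(1,3) -> caps B=1 W=0
Move 8: W@(1,0) -> caps B=1 W=1
Move 9: B@(1,2) -> caps B=1 W=1
Move 10: W@(2,0) -> caps B=1 W=1
Move 11: B@(3,1) -> caps B=1 W=1
Move 12: W@(1,1) -> caps B=1 W=1

Answer: 1 1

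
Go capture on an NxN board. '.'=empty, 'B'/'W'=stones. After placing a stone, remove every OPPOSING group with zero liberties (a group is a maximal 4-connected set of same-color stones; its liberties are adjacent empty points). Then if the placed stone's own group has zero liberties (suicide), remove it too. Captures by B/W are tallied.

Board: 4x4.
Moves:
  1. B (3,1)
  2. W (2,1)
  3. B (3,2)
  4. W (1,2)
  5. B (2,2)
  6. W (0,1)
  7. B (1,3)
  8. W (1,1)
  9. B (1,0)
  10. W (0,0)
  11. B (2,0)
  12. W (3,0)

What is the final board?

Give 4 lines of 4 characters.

Move 1: B@(3,1) -> caps B=0 W=0
Move 2: W@(2,1) -> caps B=0 W=0
Move 3: B@(3,2) -> caps B=0 W=0
Move 4: W@(1,2) -> caps B=0 W=0
Move 5: B@(2,2) -> caps B=0 W=0
Move 6: W@(0,1) -> caps B=0 W=0
Move 7: B@(1,3) -> caps B=0 W=0
Move 8: W@(1,1) -> caps B=0 W=0
Move 9: B@(1,0) -> caps B=0 W=0
Move 10: W@(0,0) -> caps B=0 W=0
Move 11: B@(2,0) -> caps B=0 W=0
Move 12: W@(3,0) -> caps B=0 W=2

Answer: WW..
.WWB
.WB.
WBB.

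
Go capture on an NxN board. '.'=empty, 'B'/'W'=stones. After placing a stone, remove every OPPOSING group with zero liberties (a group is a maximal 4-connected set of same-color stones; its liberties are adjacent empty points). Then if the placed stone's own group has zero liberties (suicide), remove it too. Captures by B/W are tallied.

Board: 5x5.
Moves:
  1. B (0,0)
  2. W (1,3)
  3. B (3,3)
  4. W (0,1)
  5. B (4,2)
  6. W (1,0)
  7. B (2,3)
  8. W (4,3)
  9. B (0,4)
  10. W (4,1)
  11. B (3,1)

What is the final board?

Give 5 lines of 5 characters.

Move 1: B@(0,0) -> caps B=0 W=0
Move 2: W@(1,3) -> caps B=0 W=0
Move 3: B@(3,3) -> caps B=0 W=0
Move 4: W@(0,1) -> caps B=0 W=0
Move 5: B@(4,2) -> caps B=0 W=0
Move 6: W@(1,0) -> caps B=0 W=1
Move 7: B@(2,3) -> caps B=0 W=1
Move 8: W@(4,3) -> caps B=0 W=1
Move 9: B@(0,4) -> caps B=0 W=1
Move 10: W@(4,1) -> caps B=0 W=1
Move 11: B@(3,1) -> caps B=0 W=1

Answer: .W..B
W..W.
...B.
.B.B.
.WBW.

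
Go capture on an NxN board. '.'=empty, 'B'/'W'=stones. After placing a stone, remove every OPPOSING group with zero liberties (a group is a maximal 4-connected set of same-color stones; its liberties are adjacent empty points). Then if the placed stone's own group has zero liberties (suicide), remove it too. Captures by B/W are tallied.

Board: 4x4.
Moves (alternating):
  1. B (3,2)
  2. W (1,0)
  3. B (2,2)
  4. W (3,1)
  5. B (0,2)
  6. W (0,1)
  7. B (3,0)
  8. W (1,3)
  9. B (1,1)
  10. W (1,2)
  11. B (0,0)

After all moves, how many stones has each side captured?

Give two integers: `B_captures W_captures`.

Answer: 1 0

Derivation:
Move 1: B@(3,2) -> caps B=0 W=0
Move 2: W@(1,0) -> caps B=0 W=0
Move 3: B@(2,2) -> caps B=0 W=0
Move 4: W@(3,1) -> caps B=0 W=0
Move 5: B@(0,2) -> caps B=0 W=0
Move 6: W@(0,1) -> caps B=0 W=0
Move 7: B@(3,0) -> caps B=0 W=0
Move 8: W@(1,3) -> caps B=0 W=0
Move 9: B@(1,1) -> caps B=0 W=0
Move 10: W@(1,2) -> caps B=0 W=0
Move 11: B@(0,0) -> caps B=1 W=0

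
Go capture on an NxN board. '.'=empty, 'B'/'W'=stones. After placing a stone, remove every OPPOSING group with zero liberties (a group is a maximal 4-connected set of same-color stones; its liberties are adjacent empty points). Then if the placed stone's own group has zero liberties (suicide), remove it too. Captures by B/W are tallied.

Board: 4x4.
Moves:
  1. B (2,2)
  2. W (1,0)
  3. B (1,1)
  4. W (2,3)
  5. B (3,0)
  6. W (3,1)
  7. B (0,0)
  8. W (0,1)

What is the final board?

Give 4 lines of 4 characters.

Move 1: B@(2,2) -> caps B=0 W=0
Move 2: W@(1,0) -> caps B=0 W=0
Move 3: B@(1,1) -> caps B=0 W=0
Move 4: W@(2,3) -> caps B=0 W=0
Move 5: B@(3,0) -> caps B=0 W=0
Move 6: W@(3,1) -> caps B=0 W=0
Move 7: B@(0,0) -> caps B=0 W=0
Move 8: W@(0,1) -> caps B=0 W=1

Answer: .W..
WB..
..BW
BW..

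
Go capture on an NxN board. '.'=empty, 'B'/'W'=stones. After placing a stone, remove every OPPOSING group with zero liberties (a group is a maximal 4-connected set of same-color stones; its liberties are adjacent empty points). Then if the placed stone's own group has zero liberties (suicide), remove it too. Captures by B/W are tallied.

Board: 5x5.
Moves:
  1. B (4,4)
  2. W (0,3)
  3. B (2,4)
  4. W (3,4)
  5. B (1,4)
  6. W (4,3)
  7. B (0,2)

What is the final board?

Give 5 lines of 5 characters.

Answer: ..BW.
....B
....B
....W
...W.

Derivation:
Move 1: B@(4,4) -> caps B=0 W=0
Move 2: W@(0,3) -> caps B=0 W=0
Move 3: B@(2,4) -> caps B=0 W=0
Move 4: W@(3,4) -> caps B=0 W=0
Move 5: B@(1,4) -> caps B=0 W=0
Move 6: W@(4,3) -> caps B=0 W=1
Move 7: B@(0,2) -> caps B=0 W=1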